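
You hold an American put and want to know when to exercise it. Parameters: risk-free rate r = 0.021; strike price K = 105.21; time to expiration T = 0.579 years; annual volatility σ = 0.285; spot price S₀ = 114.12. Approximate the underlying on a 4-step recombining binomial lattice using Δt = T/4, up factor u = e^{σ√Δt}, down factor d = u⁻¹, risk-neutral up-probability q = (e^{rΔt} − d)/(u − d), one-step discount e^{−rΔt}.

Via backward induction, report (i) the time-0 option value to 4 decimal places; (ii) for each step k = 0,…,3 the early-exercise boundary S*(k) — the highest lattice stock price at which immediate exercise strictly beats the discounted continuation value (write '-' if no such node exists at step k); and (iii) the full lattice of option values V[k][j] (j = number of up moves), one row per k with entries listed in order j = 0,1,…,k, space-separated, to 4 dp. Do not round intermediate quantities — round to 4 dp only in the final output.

price = 5.6486
boundary = - - - 82.4306
tree:
5.6486
9.3486 1.7852
14.9642 3.4900 0.0000
22.7794 6.8229 0.0000 0.0000
31.2499 13.3387 0.0000 0.0000 0.0000

Δt=0.14475  u=1.11453  d=0.89724  q=0.48693  discount=0.99696
step 4 (expiry): payoffs max(K−S,0) = 31.2499 13.3387 0.0000 0.0000 0.0000
step 3: (k=3,j=0): S=82.4306, (K−S)⁺=22.7794, hold=22.4600 ⇒ V=22.7794 exercise | (k=3,j=1): S=102.3931, (K−S)⁺=2.8169, hold=6.8229 ⇒ V=6.8229 continue | (k=3,j=2): S=127.1900, (K−S)⁺=0.0000, hold=0.0000 ⇒ V=0.0000 continue | (k=3,j=3): S=157.9919, (K−S)⁺=0.0000, hold=0.0000 ⇒ V=0.0000 continue  boundary S*=82.4306
step 2: (k=2,j=0): S=91.8713, (K−S)⁺=13.3387, hold=14.9642 ⇒ V=14.9642 continue | (k=2,j=1): S=114.1200, (K−S)⁺=0.0000, hold=3.4900 ⇒ V=3.4900 continue | (k=2,j=2): S=141.7568, (K−S)⁺=0.0000, hold=0.0000 ⇒ V=0.0000 continue  boundary S*=-
step 1: (k=1,j=0): S=102.3931, (K−S)⁺=2.8169, hold=9.3486 ⇒ V=9.3486 continue | (k=1,j=1): S=127.1900, (K−S)⁺=0.0000, hold=1.7852 ⇒ V=1.7852 continue  boundary S*=-
step 0: (k=0,j=0): S=114.1200, (K−S)⁺=0.0000, hold=5.6486 ⇒ V=5.6486 continue  boundary S*=-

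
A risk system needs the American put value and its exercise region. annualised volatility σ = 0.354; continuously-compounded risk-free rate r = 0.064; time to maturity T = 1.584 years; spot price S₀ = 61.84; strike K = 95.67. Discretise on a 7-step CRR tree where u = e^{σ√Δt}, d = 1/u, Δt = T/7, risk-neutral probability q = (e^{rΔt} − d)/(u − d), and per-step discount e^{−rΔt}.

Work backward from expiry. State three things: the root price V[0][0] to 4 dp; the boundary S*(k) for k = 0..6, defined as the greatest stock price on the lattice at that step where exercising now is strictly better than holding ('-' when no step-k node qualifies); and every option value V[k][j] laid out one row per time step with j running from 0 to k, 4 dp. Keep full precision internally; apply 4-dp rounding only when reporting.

price = 33.8300
boundary = 61.8400 52.2560 61.8400 52.2560 61.8400 73.1818 61.8400
tree:
33.8300
43.4140 24.2939
51.5127 33.8300 15.5073
58.3562 43.4140 23.4227 8.0784
64.1392 51.5127 33.8300 13.7434 2.6736
69.0258 58.3562 43.4140 22.4882 5.4373 0.0000
73.1552 64.1392 51.5127 33.8300 11.0578 0.0000 0.0000
76.6445 69.0258 58.3562 43.4140 22.4882 0.0000 0.0000 0.0000

Δt=0.22629  u=1.18341  d=0.84502  q=0.50111  discount=0.98562
step 7 (expiry): payoffs max(K−S,0) = 76.6445 69.0258 58.3562 43.4140 22.4882 0.0000 0.0000 0.0000
step 6: (k=6,j=0): S=22.5148, (K−S)⁺=73.1552, hold=71.7796 ⇒ V=73.1552 exercise | (k=6,j=1): S=31.5308, (K−S)⁺=64.1392, hold=62.7636 ⇒ V=64.1392 exercise | (k=6,j=2): S=44.1573, (K−S)⁺=51.5127, hold=50.1372 ⇒ V=51.5127 exercise | (k=6,j=3): S=61.8400, (K−S)⁺=33.8300, hold=32.4545 ⇒ V=33.8300 exercise | (k=6,j=4): S=86.6037, (K−S)⁺=9.0663, hold=11.0578 ⇒ V=11.0578 continue | (k=6,j=5): S=121.2840, (K−S)⁺=0.0000, hold=0.0000 ⇒ V=0.0000 continue | (k=6,j=6): S=169.8518, (K−S)⁺=0.0000, hold=0.0000 ⇒ V=0.0000 continue  boundary S*=61.8400
step 5: (k=5,j=0): S=26.6442, (K−S)⁺=69.0258, hold=67.6503 ⇒ V=69.0258 exercise | (k=5,j=1): S=37.3138, (K−S)⁺=58.3562, hold=56.9807 ⇒ V=58.3562 exercise | (k=5,j=2): S=52.2560, (K−S)⁺=43.4140, hold=42.0385 ⇒ V=43.4140 exercise | (k=5,j=3): S=73.1818, (K−S)⁺=22.4882, hold=22.0963 ⇒ V=22.4882 exercise | (k=5,j=4): S=102.4873, (K−S)⁺=0.0000, hold=5.4373 ⇒ V=5.4373 continue | (k=5,j=5): S=143.5281, (K−S)⁺=0.0000, hold=0.0000 ⇒ V=0.0000 continue  boundary S*=73.1818
step 4: (k=4,j=0): S=31.5308, (K−S)⁺=64.1392, hold=62.7636 ⇒ V=64.1392 exercise | (k=4,j=1): S=44.1573, (K−S)⁺=51.5127, hold=50.1372 ⇒ V=51.5127 exercise | (k=4,j=2): S=61.8400, (K−S)⁺=33.8300, hold=32.4545 ⇒ V=33.8300 exercise | (k=4,j=3): S=86.6037, (K−S)⁺=9.0663, hold=13.7434 ⇒ V=13.7434 continue | (k=4,j=4): S=121.2840, (K−S)⁺=0.0000, hold=2.6736 ⇒ V=2.6736 continue  boundary S*=61.8400
step 3: (k=3,j=0): S=37.3138, (K−S)⁺=58.3562, hold=56.9807 ⇒ V=58.3562 exercise | (k=3,j=1): S=52.2560, (K−S)⁺=43.4140, hold=42.0385 ⇒ V=43.4140 exercise | (k=3,j=2): S=73.1818, (K−S)⁺=22.4882, hold=23.4227 ⇒ V=23.4227 continue | (k=3,j=3): S=102.4873, (K−S)⁺=0.0000, hold=8.0784 ⇒ V=8.0784 continue  boundary S*=52.2560
step 2: (k=2,j=0): S=44.1573, (K−S)⁺=51.5127, hold=50.1372 ⇒ V=51.5127 exercise | (k=2,j=1): S=61.8400, (K−S)⁺=33.8300, hold=32.9160 ⇒ V=33.8300 exercise | (k=2,j=2): S=86.6037, (K−S)⁺=9.0663, hold=15.5073 ⇒ V=15.5073 continue  boundary S*=61.8400
step 1: (k=1,j=0): S=52.2560, (K−S)⁺=43.4140, hold=42.0385 ⇒ V=43.4140 exercise | (k=1,j=1): S=73.1818, (K−S)⁺=22.4882, hold=24.2939 ⇒ V=24.2939 continue  boundary S*=52.2560
step 0: (k=0,j=0): S=61.8400, (K−S)⁺=33.8300, hold=33.3463 ⇒ V=33.8300 exercise  boundary S*=61.8400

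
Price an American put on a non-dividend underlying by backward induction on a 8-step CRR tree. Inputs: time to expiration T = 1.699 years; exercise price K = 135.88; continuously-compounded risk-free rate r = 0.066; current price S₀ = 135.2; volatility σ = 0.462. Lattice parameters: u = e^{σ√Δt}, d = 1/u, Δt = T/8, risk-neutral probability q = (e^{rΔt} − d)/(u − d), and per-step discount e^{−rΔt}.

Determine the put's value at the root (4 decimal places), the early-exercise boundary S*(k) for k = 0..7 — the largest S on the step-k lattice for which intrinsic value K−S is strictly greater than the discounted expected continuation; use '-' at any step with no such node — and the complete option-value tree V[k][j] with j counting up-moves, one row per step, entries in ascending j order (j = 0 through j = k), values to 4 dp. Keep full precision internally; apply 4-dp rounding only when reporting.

params: Δt=0.21238 u=1.23727 d=0.80823 q=0.47987 e^(-rΔt)=0.98608
t_8 payoffs: 111.2618 98.1935 78.1879 47.5626 0.6800 0.0000 0.0000 0.0000 0.0000
t_7: node(7,0) S=30.4594 payoff=105.4206 vs cont=103.5293 → 105.4206 [stop]  node(7,1) S=46.6285 payoff=89.2515 vs cont=87.3602 → 89.2515 [stop]  node(7,2) S=71.3808 payoff=64.4992 vs cont=62.6079 → 64.4992 [stop]  node(7,3) S=109.2727 payoff=26.6073 vs cont=24.7160 → 26.6073 [stop]  node(7,4) S=167.2792 payoff=0.0000 vs cont=0.3488 → 0.3488 [wait]  node(7,5) S=256.0779 payoff=0.0000 vs cont=0.0000 → 0.0000 [wait]  node(7,6) S=392.0147 payoff=0.0000 vs cont=0.0000 → 0.0000 [wait]  node(7,7) S=600.1124 payoff=0.0000 vs cont=0.0000 → 0.0000 [wait]  ⇒ S*(7)=109.2727
t_6: node(6,0) S=37.6865 payoff=98.1935 vs cont=96.3022 → 98.1935 [stop]  node(6,1) S=57.6921 payoff=78.1879 vs cont=76.2966 → 78.1879 [stop]  node(6,2) S=88.3174 payoff=47.5626 vs cont=45.6713 → 47.5626 [stop]  node(6,3) S=135.2000 payoff=0.6800 vs cont=13.8116 → 13.8116 [wait]  node(6,4) S=206.9698 payoff=0.0000 vs cont=0.1789 → 0.1789 [wait]  node(6,5) S=316.8380 payoff=0.0000 vs cont=0.0000 → 0.0000 [wait]  node(6,6) S=485.0287 payoff=0.0000 vs cont=0.0000 → 0.0000 [wait]  ⇒ S*(6)=88.3174
t_5: node(5,0) S=46.6285 payoff=89.2515 vs cont=87.3602 → 89.2515 [stop]  node(5,1) S=71.3808 payoff=64.4992 vs cont=62.6079 → 64.4992 [stop]  node(5,2) S=109.2727 payoff=26.6073 vs cont=30.9298 → 30.9298 [wait]  node(5,3) S=167.2792 payoff=0.0000 vs cont=7.1684 → 7.1684 [wait]  node(5,4) S=256.0779 payoff=0.0000 vs cont=0.0917 → 0.0917 [wait]  node(5,5) S=392.0147 payoff=0.0000 vs cont=0.0000 → 0.0000 [wait]  ⇒ S*(5)=71.3808
t_4: node(4,0) S=57.6921 payoff=78.1879 vs cont=76.2966 → 78.1879 [stop]  node(4,1) S=88.3174 payoff=47.5626 vs cont=47.7166 → 47.7166 [wait]  node(4,2) S=135.2000 payoff=0.6800 vs cont=19.2556 → 19.2556 [wait]  node(4,3) S=206.9698 payoff=0.0000 vs cont=3.7200 → 3.7200 [wait]  node(4,4) S=316.8380 payoff=0.0000 vs cont=0.0471 → 0.0471 [wait]  ⇒ S*(4)=57.6921
t_3: node(3,0) S=71.3808 payoff=64.4992 vs cont=62.6808 → 64.4992 [stop]  node(3,1) S=109.2727 payoff=26.6073 vs cont=33.5849 → 33.5849 [wait]  node(3,2) S=167.2792 payoff=0.0000 vs cont=11.6362 → 11.6362 [wait]  node(3,3) S=256.0779 payoff=0.0000 vs cont=1.9302 → 1.9302 [wait]  ⇒ S*(3)=71.3808
t_2: node(2,0) S=88.3174 payoff=47.5626 vs cont=48.9730 → 48.9730 [wait]  node(2,1) S=135.2000 payoff=0.6800 vs cont=22.7314 → 22.7314 [wait]  node(2,2) S=206.9698 payoff=0.0000 vs cont=6.8814 → 6.8814 [wait]  ⇒ S*(2)=-
t_1: node(1,0) S=109.2727 payoff=26.6073 vs cont=35.8740 → 35.8740 [wait]  node(1,1) S=167.2792 payoff=0.0000 vs cont=14.9149 → 14.9149 [wait]  ⇒ S*(1)=-
t_0: node(0,0) S=135.2000 payoff=0.6800 vs cont=25.4570 → 25.4570 [wait]  ⇒ S*(0)=-

price = 25.4570
boundary = - - - 71.3808 57.6921 71.3808 88.3174 109.2727
tree:
25.4570
35.8740 14.9149
48.9730 22.7314 6.8814
64.4992 33.5849 11.6362 1.9302
78.1879 47.7166 19.2556 3.7200 0.0471
89.2515 64.4992 30.9298 7.1684 0.0917 0.0000
98.1935 78.1879 47.5626 13.8116 0.1789 0.0000 0.0000
105.4206 89.2515 64.4992 26.6073 0.3488 0.0000 0.0000 0.0000
111.2618 98.1935 78.1879 47.5626 0.6800 0.0000 0.0000 0.0000 0.0000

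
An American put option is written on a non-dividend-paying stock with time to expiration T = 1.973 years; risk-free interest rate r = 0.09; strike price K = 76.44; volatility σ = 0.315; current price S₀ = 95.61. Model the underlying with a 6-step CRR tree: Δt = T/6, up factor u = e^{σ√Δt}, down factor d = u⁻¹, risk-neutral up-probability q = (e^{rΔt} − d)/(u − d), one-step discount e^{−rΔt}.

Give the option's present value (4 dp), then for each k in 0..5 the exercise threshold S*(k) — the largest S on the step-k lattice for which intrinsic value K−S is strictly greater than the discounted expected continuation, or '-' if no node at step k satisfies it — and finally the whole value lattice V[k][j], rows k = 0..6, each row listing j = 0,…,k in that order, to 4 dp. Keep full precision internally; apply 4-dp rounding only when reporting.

params: Δt=0.32883 u=1.19798 d=0.83474 q=0.53766 e^(-rΔt)=0.97084
t_6 payoffs: 44.0945 30.0194 9.8196 0.0000 0.0000 0.0000 0.0000
t_5: node(5,0) S=38.7492 payoff=37.6908 vs cont=35.4617 → 37.6908 [stop]  node(5,1) S=55.6108 payoff=20.8292 vs cont=18.6001 → 20.8292 [stop]  node(5,2) S=79.8096 payoff=0.0000 vs cont=4.4076 → 4.4076 [wait]  node(5,3) S=114.5385 payoff=0.0000 vs cont=0.0000 → 0.0000 [wait]  node(5,4) S=164.3796 payoff=0.0000 vs cont=0.0000 → 0.0000 [wait]  node(5,5) S=235.9088 payoff=0.0000 vs cont=0.0000 → 0.0000 [wait]  ⇒ S*(5)=55.6108
t_4: node(4,0) S=46.4206 payoff=30.0194 vs cont=27.7903 → 30.0194 [stop]  node(4,1) S=66.6204 payoff=9.8196 vs cont=11.6501 → 11.6501 [wait]  node(4,2) S=95.6100 payoff=0.0000 vs cont=1.9784 → 1.9784 [wait]  node(4,3) S=137.2144 payoff=0.0000 vs cont=0.0000 → 0.0000 [wait]  node(4,4) S=196.9228 payoff=0.0000 vs cont=0.0000 → 0.0000 [wait]  ⇒ S*(4)=46.4206
t_3: node(3,0) S=55.6108 payoff=20.8292 vs cont=19.5556 → 20.8292 [stop]  node(3,1) S=79.8096 payoff=0.0000 vs cont=6.2619 → 6.2619 [wait]  node(3,2) S=114.5385 payoff=0.0000 vs cont=0.8880 → 0.8880 [wait]  node(3,3) S=164.3796 payoff=0.0000 vs cont=0.0000 → 0.0000 [wait]  ⇒ S*(3)=55.6108
t_2: node(2,0) S=66.6204 payoff=9.8196 vs cont=12.6180 → 12.6180 [wait]  node(2,1) S=95.6100 payoff=0.0000 vs cont=3.2743 → 3.2743 [wait]  node(2,2) S=137.2144 payoff=0.0000 vs cont=0.3986 → 0.3986 [wait]  ⇒ S*(2)=-
t_1: node(1,0) S=79.8096 payoff=0.0000 vs cont=7.3728 → 7.3728 [wait]  node(1,1) S=114.5385 payoff=0.0000 vs cont=1.6777 → 1.6777 [wait]  ⇒ S*(1)=-
t_0: node(0,0) S=95.6100 payoff=0.0000 vs cont=4.1851 → 4.1851 [wait]  ⇒ S*(0)=-

price = 4.1851
boundary = - - - 55.6108 46.4206 55.6108
tree:
4.1851
7.3728 1.6777
12.6180 3.2743 0.3986
20.8292 6.2619 0.8880 0.0000
30.0194 11.6501 1.9784 0.0000 0.0000
37.6908 20.8292 4.4076 0.0000 0.0000 0.0000
44.0945 30.0194 9.8196 0.0000 0.0000 0.0000 0.0000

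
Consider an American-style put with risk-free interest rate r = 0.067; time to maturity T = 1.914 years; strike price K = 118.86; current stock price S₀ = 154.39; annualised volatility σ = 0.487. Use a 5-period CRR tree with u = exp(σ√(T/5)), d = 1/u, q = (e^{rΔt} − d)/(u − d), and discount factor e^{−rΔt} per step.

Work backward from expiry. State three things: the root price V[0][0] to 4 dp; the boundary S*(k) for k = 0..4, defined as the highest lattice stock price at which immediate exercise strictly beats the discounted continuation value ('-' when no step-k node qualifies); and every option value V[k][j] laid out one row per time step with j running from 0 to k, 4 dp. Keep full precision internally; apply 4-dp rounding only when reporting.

params: Δt=0.38280 u=1.35163 d=0.73985 q=0.46770 e^(-rΔt)=0.97468
t_5 payoffs: 84.6360 56.3361 4.6349 0.0000 0.0000 0.0000
t_4: node(4,0) S=46.2582 payoff=72.6018 vs cont=69.5921 → 72.6018 [stop]  node(4,1) S=84.5092 payoff=34.3508 vs cont=31.3411 → 34.3508 [stop]  node(4,2) S=154.3900 payoff=0.0000 vs cont=2.4047 → 2.4047 [wait]  node(4,3) S=282.0555 payoff=0.0000 vs cont=0.0000 → 0.0000 [wait]  node(4,4) S=515.2879 payoff=0.0000 vs cont=0.0000 → 0.0000 [wait]  ⇒ S*(4)=84.5092
t_3: node(3,0) S=62.5239 payoff=56.3361 vs cont=53.3264 → 56.3361 [stop]  node(3,1) S=114.2251 payoff=4.6349 vs cont=18.9181 → 18.9181 [wait]  node(3,2) S=208.6781 payoff=0.0000 vs cont=1.2476 → 1.2476 [wait]  node(3,3) S=381.2345 payoff=0.0000 vs cont=0.0000 → 0.0000 [wait]  ⇒ S*(3)=62.5239
t_2: node(2,0) S=84.5092 payoff=34.3508 vs cont=37.8522 → 37.8522 [wait]  node(2,1) S=154.3900 payoff=0.0000 vs cont=10.3838 → 10.3838 [wait]  node(2,2) S=282.0555 payoff=0.0000 vs cont=0.6473 → 0.6473 [wait]  ⇒ S*(2)=-
t_1: node(1,0) S=114.2251 payoff=4.6349 vs cont=24.3720 → 24.3720 [wait]  node(1,1) S=208.6781 payoff=0.0000 vs cont=5.6824 → 5.6824 [wait]  ⇒ S*(1)=-
t_0: node(0,0) S=154.3900 payoff=0.0000 vs cont=15.2350 → 15.2350 [wait]  ⇒ S*(0)=-

price = 15.2350
boundary = - - - 62.5239 84.5092
tree:
15.2350
24.3720 5.6824
37.8522 10.3838 0.6473
56.3361 18.9181 1.2476 0.0000
72.6018 34.3508 2.4047 0.0000 0.0000
84.6360 56.3361 4.6349 0.0000 0.0000 0.0000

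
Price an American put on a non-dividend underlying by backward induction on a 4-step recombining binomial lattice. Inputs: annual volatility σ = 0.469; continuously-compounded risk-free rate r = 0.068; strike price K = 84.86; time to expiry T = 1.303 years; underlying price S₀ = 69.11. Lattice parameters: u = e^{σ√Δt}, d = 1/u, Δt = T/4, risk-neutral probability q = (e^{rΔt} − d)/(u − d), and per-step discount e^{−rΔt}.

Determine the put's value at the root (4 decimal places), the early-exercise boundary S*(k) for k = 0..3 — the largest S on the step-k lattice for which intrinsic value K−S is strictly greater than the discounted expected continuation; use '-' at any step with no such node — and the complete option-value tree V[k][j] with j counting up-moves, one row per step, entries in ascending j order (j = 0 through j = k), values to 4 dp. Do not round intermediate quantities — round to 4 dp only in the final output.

params: Δt=0.32575 u=1.30693 d=0.76515 q=0.47482 e^(-rΔt)=0.97809
t_4 payoffs: 61.1717 44.3989 15.7500 0.0000 0.0000
t_3: node(3,0) S=30.9589 payoff=53.9011 vs cont=52.0420 → 53.9011 [stop]  node(3,1) S=52.8797 payoff=31.9803 vs cont=30.1212 → 31.9803 [stop]  node(3,2) S=90.3218 payoff=0.0000 vs cont=8.0904 → 8.0904 [wait]  node(3,3) S=154.2752 payoff=0.0000 vs cont=0.0000 → 0.0000 [wait]  ⇒ S*(3)=52.8797
t_2: node(2,0) S=40.4611 payoff=44.3989 vs cont=42.5399 → 44.3989 [stop]  node(2,1) S=69.1100 payoff=15.7500 vs cont=20.1848 → 20.1848 [wait]  node(2,2) S=118.0441 payoff=0.0000 vs cont=4.1558 → 4.1558 [wait]  ⇒ S*(2)=40.4611
t_1: node(1,0) S=52.8797 payoff=31.9803 vs cont=32.1808 → 32.1808 [wait]  node(1,1) S=90.3218 payoff=0.0000 vs cont=12.2985 → 12.2985 [wait]  ⇒ S*(1)=-
t_0: node(0,0) S=69.1100 payoff=15.7500 vs cont=22.2421 → 22.2421 [wait]  ⇒ S*(0)=-

price = 22.2421
boundary = - - 40.4611 52.8797
tree:
22.2421
32.1808 12.2985
44.3989 20.1848 4.1558
53.9011 31.9803 8.0904 0.0000
61.1717 44.3989 15.7500 0.0000 0.0000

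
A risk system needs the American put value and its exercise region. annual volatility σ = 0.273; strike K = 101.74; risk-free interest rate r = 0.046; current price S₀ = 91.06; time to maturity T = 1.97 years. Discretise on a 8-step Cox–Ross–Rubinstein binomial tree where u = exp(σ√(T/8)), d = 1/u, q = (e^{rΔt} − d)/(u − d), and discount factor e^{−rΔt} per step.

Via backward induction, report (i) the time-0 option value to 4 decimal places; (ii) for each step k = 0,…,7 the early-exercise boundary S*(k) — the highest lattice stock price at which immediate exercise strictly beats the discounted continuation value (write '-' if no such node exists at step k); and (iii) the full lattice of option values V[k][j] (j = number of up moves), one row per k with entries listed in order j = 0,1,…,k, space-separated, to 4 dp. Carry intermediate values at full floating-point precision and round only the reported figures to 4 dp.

price = 16.9239
boundary = - - 69.4477 60.6489 69.4477 60.6489 69.4477 79.5230
tree:
16.9239
23.7431 10.7016
32.2923 15.9989 5.8131
41.0911 23.1568 9.4279 2.4440
48.7751 32.2923 14.8317 4.4078 0.5976
55.4856 41.0911 22.4450 7.7936 1.2287 0.0000
61.3459 48.7751 32.2923 13.4149 2.5263 0.0000 0.0000
66.4637 55.4856 41.0911 22.2170 5.1943 0.0000 0.0000 0.0000
70.9331 61.3459 48.7751 32.2923 10.6800 0.0000 0.0000 0.0000 0.0000

Δt=0.24625  u=1.14508  d=0.87330  q=0.50810  discount=0.98874
step 8 (expiry): payoffs max(K−S,0) = 70.9331 61.3459 48.7751 32.2923 10.6800 0.0000 0.0000 0.0000 0.0000
step 7: (k=7,j=0): S=35.2763, (K−S)⁺=66.4637, hold=65.3177 ⇒ V=66.4637 exercise | (k=7,j=1): S=46.2544, (K−S)⁺=55.4856, hold=54.3396 ⇒ V=55.4856 exercise | (k=7,j=2): S=60.6489, (K−S)⁺=41.0911, hold=39.9451 ⇒ V=41.0911 exercise | (k=7,j=3): S=79.5230, (K−S)⁺=22.2170, hold=21.0710 ⇒ V=22.2170 exercise | (k=7,j=4): S=104.2708, (K−S)⁺=0.0000, hold=5.1943 ⇒ V=5.1943 continue | (k=7,j=5): S=136.7201, (K−S)⁺=0.0000, hold=0.0000 ⇒ V=0.0000 continue | (k=7,j=6): S=179.2678, (K−S)⁺=0.0000, hold=0.0000 ⇒ V=0.0000 continue | (k=7,j=7): S=235.0564, (K−S)⁺=0.0000, hold=0.0000 ⇒ V=0.0000 continue  boundary S*=79.5230
step 6: (k=6,j=0): S=40.3941, (K−S)⁺=61.3459, hold=60.1999 ⇒ V=61.3459 exercise | (k=6,j=1): S=52.9649, (K−S)⁺=48.7751, hold=47.6292 ⇒ V=48.7751 exercise | (k=6,j=2): S=69.4477, (K−S)⁺=32.2923, hold=31.1463 ⇒ V=32.2923 exercise | (k=6,j=3): S=91.0600, (K−S)⁺=10.6800, hold=13.4149 ⇒ V=13.4149 continue | (k=6,j=4): S=119.3981, (K−S)⁺=0.0000, hold=2.5263 ⇒ V=2.5263 continue | (k=6,j=5): S=156.5551, (K−S)⁺=0.0000, hold=0.0000 ⇒ V=0.0000 continue | (k=6,j=6): S=205.2755, (K−S)⁺=0.0000, hold=0.0000 ⇒ V=0.0000 continue  boundary S*=69.4477
step 5: (k=5,j=0): S=46.2544, (K−S)⁺=55.4856, hold=54.3396 ⇒ V=55.4856 exercise | (k=5,j=1): S=60.6489, (K−S)⁺=41.0911, hold=39.9451 ⇒ V=41.0911 exercise | (k=5,j=2): S=79.5230, (K−S)⁺=22.2170, hold=22.4450 ⇒ V=22.4450 continue | (k=5,j=3): S=104.2708, (K−S)⁺=0.0000, hold=7.7936 ⇒ V=7.7936 continue | (k=5,j=4): S=136.7201, (K−S)⁺=0.0000, hold=1.2287 ⇒ V=1.2287 continue | (k=5,j=5): S=179.2678, (K−S)⁺=0.0000, hold=0.0000 ⇒ V=0.0000 continue  boundary S*=60.6489
step 4: (k=4,j=0): S=52.9649, (K−S)⁺=48.7751, hold=47.6292 ⇒ V=48.7751 exercise | (k=4,j=1): S=69.4477, (K−S)⁺=32.2923, hold=31.2609 ⇒ V=32.2923 exercise | (k=4,j=2): S=91.0600, (K−S)⁺=10.6800, hold=14.8317 ⇒ V=14.8317 continue | (k=4,j=3): S=119.3981, (K−S)⁺=0.0000, hold=4.4078 ⇒ V=4.4078 continue | (k=4,j=4): S=156.5551, (K−S)⁺=0.0000, hold=0.5976 ⇒ V=0.5976 continue  boundary S*=69.4477
step 3: (k=3,j=0): S=60.6489, (K−S)⁺=41.0911, hold=39.9451 ⇒ V=41.0911 exercise | (k=3,j=1): S=79.5230, (K−S)⁺=22.2170, hold=23.1568 ⇒ V=23.1568 continue | (k=3,j=2): S=104.2708, (K−S)⁺=0.0000, hold=9.4279 ⇒ V=9.4279 continue | (k=3,j=3): S=136.7201, (K−S)⁺=0.0000, hold=2.4440 ⇒ V=2.4440 continue  boundary S*=60.6489
step 2: (k=2,j=0): S=69.4477, (K−S)⁺=32.2923, hold=31.6185 ⇒ V=32.2923 exercise | (k=2,j=1): S=91.0600, (K−S)⁺=10.6800, hold=15.9989 ⇒ V=15.9989 continue | (k=2,j=2): S=119.3981, (K−S)⁺=0.0000, hold=5.8131 ⇒ V=5.8131 continue  boundary S*=69.4477
step 1: (k=1,j=0): S=79.5230, (K−S)⁺=22.2170, hold=23.7431 ⇒ V=23.7431 continue | (k=1,j=1): S=104.2708, (K−S)⁺=0.0000, hold=10.7016 ⇒ V=10.7016 continue  boundary S*=-
step 0: (k=0,j=0): S=91.0600, (K−S)⁺=10.6800, hold=16.9239 ⇒ V=16.9239 continue  boundary S*=-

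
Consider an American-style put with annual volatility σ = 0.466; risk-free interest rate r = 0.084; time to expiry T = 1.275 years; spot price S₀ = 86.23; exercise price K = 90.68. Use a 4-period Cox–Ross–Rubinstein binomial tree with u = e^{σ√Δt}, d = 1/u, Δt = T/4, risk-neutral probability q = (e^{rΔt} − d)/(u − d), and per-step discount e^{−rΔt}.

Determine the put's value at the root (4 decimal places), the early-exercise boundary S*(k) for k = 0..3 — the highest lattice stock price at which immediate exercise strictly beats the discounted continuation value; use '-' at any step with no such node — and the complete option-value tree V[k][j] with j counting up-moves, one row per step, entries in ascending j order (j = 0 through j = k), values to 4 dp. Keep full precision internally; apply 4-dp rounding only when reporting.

price = 16.4999
boundary = - - 50.9493 66.2824
tree:
16.4999
26.1728 7.1749
39.7307 13.2725 1.1162
51.5169 24.3976 2.2287 0.0000
60.5765 39.7307 4.4500 0.0000 0.0000

Δt=0.31875  u=1.30095  d=0.76867  q=0.48559  discount=0.97358
step 4 (expiry): payoffs max(K−S,0) = 60.5765 39.7307 4.4500 0.0000 0.0000
step 3: (k=3,j=0): S=39.1631, (K−S)⁺=51.5169, hold=49.1211 ⇒ V=51.5169 exercise | (k=3,j=1): S=66.2824, (K−S)⁺=24.3976, hold=22.0019 ⇒ V=24.3976 exercise | (k=3,j=2): S=112.1808, (K−S)⁺=0.0000, hold=2.2287 ⇒ V=2.2287 continue | (k=3,j=3): S=189.8625, (K−S)⁺=0.0000, hold=0.0000 ⇒ V=0.0000 continue  boundary S*=66.2824
step 2: (k=2,j=0): S=50.9493, (K−S)⁺=39.7307, hold=37.3350 ⇒ V=39.7307 exercise | (k=2,j=1): S=86.2300, (K−S)⁺=4.4500, hold=13.2725 ⇒ V=13.2725 continue | (k=2,j=2): S=145.9416, (K−S)⁺=0.0000, hold=1.1162 ⇒ V=1.1162 continue  boundary S*=50.9493
step 1: (k=1,j=0): S=66.2824, (K−S)⁺=24.3976, hold=26.1728 ⇒ V=26.1728 continue | (k=1,j=1): S=112.1808, (K−S)⁺=0.0000, hold=7.1749 ⇒ V=7.1749 continue  boundary S*=-
step 0: (k=0,j=0): S=86.2300, (K−S)⁺=4.4500, hold=16.4999 ⇒ V=16.4999 continue  boundary S*=-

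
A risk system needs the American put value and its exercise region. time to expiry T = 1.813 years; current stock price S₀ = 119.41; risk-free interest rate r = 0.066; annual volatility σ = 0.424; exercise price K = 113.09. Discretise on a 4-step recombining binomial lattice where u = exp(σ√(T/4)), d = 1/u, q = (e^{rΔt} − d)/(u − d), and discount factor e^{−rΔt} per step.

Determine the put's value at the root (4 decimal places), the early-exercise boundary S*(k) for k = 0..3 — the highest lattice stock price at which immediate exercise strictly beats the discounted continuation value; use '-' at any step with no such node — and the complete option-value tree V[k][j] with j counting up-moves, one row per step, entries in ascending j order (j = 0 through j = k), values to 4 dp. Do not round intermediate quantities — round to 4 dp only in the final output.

Δt=0.45325, u=1.33036, d=0.75167, q=0.48159, disc=e^(-rΔt)=0.97053
k=4 terminal: V=max(K-S,0) → 74.9696 45.6218 0.0000 0.0000 0.0000
k=3: j=0 S=50.7141 intr=62.3759 cont=59.0430 V=62.3759[EX]; j=1 S=89.7573 intr=23.3327 cont=22.9537 V=23.3327[EX]; j=2 S=158.8588 intr=0.0000 cont=0.0000 V=0.0000[hold]; j=3 S=281.1595 intr=0.0000 cont=0.0000 V=0.0000[hold]  S*(3)=89.7573
k=2: j=0 S=67.4682 intr=45.6218 cont=42.2888 V=45.6218[EX]; j=1 S=119.4100 intr=0.0000 cont=11.7394 V=11.7394[hold]; j=2 S=211.3402 intr=0.0000 cont=0.0000 V=0.0000[hold]  S*(2)=67.4682
k=1: j=0 S=89.7573 intr=23.3327 cont=28.4406 V=28.4406[hold]; j=1 S=158.8588 intr=0.0000 cont=5.9064 V=5.9064[hold]  S*(1)=-
k=0: j=0 S=119.4100 intr=0.0000 cont=17.0700 V=17.0700[hold]  S*(0)=-

price = 17.0700
boundary = - - 67.4682 89.7573
tree:
17.0700
28.4406 5.9064
45.6218 11.7394 0.0000
62.3759 23.3327 0.0000 0.0000
74.9696 45.6218 0.0000 0.0000 0.0000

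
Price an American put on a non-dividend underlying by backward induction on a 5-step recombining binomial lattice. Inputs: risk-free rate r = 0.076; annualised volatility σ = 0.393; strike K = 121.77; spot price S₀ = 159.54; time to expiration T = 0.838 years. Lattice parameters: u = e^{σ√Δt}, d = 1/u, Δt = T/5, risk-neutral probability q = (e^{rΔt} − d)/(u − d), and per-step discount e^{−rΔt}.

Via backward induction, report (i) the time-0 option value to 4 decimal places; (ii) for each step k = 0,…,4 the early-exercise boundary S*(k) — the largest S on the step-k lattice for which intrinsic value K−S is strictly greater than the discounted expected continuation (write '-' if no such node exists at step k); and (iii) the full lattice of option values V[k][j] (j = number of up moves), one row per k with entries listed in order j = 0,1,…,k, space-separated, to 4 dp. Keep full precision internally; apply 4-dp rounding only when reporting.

Δt=0.16760, u=1.17456, d=0.85139, q=0.49953, disc=e^(-rΔt)=0.98734
k=5 terminal: V=max(K-S,0) → 50.4024 23.3126 0.0000 0.0000 0.0000 0.0000
k=4: j=0 S=83.8252 intr=37.9448 cont=36.4036 V=37.9448[EX]; j=1 S=115.6437 intr=6.1263 cont=11.5196 V=11.5196[hold]; j=2 S=159.5400 intr=0.0000 cont=0.0000 V=0.0000[hold]; j=3 S=220.0985 intr=0.0000 cont=0.0000 V=0.0000[hold]; j=4 S=303.6438 intr=0.0000 cont=0.0000 V=0.0000[hold]  S*(4)=83.8252
k=3: j=0 S=98.4574 intr=23.3126 cont=24.4314 V=24.4314[hold]; j=1 S=135.8301 intr=0.0000 cont=5.6922 V=5.6922[hold]; j=2 S=187.3887 intr=0.0000 cont=0.0000 V=0.0000[hold]; j=3 S=258.5180 intr=0.0000 cont=0.0000 V=0.0000[hold]  S*(3)=-
k=2: j=0 S=115.6437 intr=6.1263 cont=14.8799 V=14.8799[hold]; j=1 S=159.5400 intr=0.0000 cont=2.8127 V=2.8127[hold]; j=2 S=220.0985 intr=0.0000 cont=0.0000 V=0.0000[hold]  S*(2)=-
k=1: j=0 S=135.8301 intr=0.0000 cont=8.7399 V=8.7399[hold]; j=1 S=187.3887 intr=0.0000 cont=1.3899 V=1.3899[hold]  S*(1)=-
k=0: j=0 S=159.5400 intr=0.0000 cont=5.0042 V=5.0042[hold]  S*(0)=-

price = 5.0042
boundary = - - - - 83.8252
tree:
5.0042
8.7399 1.3899
14.8799 2.8127 0.0000
24.4314 5.6922 0.0000 0.0000
37.9448 11.5196 0.0000 0.0000 0.0000
50.4024 23.3126 0.0000 0.0000 0.0000 0.0000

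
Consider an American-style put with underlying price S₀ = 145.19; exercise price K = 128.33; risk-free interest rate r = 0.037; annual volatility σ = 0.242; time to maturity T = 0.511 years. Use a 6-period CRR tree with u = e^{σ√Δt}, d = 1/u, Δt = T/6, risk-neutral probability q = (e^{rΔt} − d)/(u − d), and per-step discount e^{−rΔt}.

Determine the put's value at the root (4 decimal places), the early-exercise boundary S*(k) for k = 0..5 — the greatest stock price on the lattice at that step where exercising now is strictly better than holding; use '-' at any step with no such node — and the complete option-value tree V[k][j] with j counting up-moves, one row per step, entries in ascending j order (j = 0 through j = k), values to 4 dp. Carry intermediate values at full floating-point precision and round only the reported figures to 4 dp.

Δt=0.08517  u=1.07318  d=0.93181  q=0.50468  discount=0.99685
step 6 (expiry): payoffs max(K−S,0) = 33.2897 18.8712 2.2652 0.0000 0.0000 0.0000 0.0000
step 5: (k=5,j=0): S=101.9951, (K−S)⁺=26.3349, hold=25.9311 ⇒ V=26.3349 exercise | (k=5,j=1): S=117.4687, (K−S)⁺=10.8613, hold=10.4575 ⇒ V=10.8613 exercise | (k=5,j=2): S=135.2899, (K−S)⁺=0.0000, hold=1.1185 ⇒ V=1.1185 continue | (k=5,j=3): S=155.8146, (K−S)⁺=0.0000, hold=0.0000 ⇒ V=0.0000 continue | (k=5,j=4): S=179.4532, (K−S)⁺=0.0000, hold=0.0000 ⇒ V=0.0000 continue | (k=5,j=5): S=206.6779, (K−S)⁺=0.0000, hold=0.0000 ⇒ V=0.0000 continue  boundary S*=117.4687
step 4: (k=4,j=0): S=109.4588, (K−S)⁺=18.8712, hold=18.4674 ⇒ V=18.8712 exercise | (k=4,j=1): S=126.0648, (K−S)⁺=2.2652, hold=5.9256 ⇒ V=5.9256 continue | (k=4,j=2): S=145.1900, (K−S)⁺=0.0000, hold=0.5523 ⇒ V=0.5523 continue | (k=4,j=3): S=167.2167, (K−S)⁺=0.0000, hold=0.0000 ⇒ V=0.0000 continue | (k=4,j=4): S=192.5850, (K−S)⁺=0.0000, hold=0.0000 ⇒ V=0.0000 continue  boundary S*=109.4588
step 3: (k=3,j=0): S=117.4687, (K−S)⁺=10.8613, hold=12.2990 ⇒ V=12.2990 continue | (k=3,j=1): S=135.2899, (K−S)⁺=0.0000, hold=3.2037 ⇒ V=3.2037 continue | (k=3,j=2): S=155.8146, (K−S)⁺=0.0000, hold=0.2727 ⇒ V=0.2727 continue | (k=3,j=3): S=179.4532, (K−S)⁺=0.0000, hold=0.0000 ⇒ V=0.0000 continue  boundary S*=-
step 2: (k=2,j=0): S=126.0648, (K−S)⁺=2.2652, hold=7.6845 ⇒ V=7.6845 continue | (k=2,j=1): S=145.1900, (K−S)⁺=0.0000, hold=1.7191 ⇒ V=1.7191 continue | (k=2,j=2): S=167.2167, (K−S)⁺=0.0000, hold=0.1346 ⇒ V=0.1346 continue  boundary S*=-
step 1: (k=1,j=0): S=135.2899, (K−S)⁺=0.0000, hold=4.6592 ⇒ V=4.6592 continue | (k=1,j=1): S=155.8146, (K−S)⁺=0.0000, hold=0.9165 ⇒ V=0.9165 continue  boundary S*=-
step 0: (k=0,j=0): S=145.1900, (K−S)⁺=0.0000, hold=2.7616 ⇒ V=2.7616 continue  boundary S*=-

price = 2.7616
boundary = - - - - 109.4588 117.4687
tree:
2.7616
4.6592 0.9165
7.6845 1.7191 0.1346
12.2990 3.2037 0.2727 0.0000
18.8712 5.9256 0.5523 0.0000 0.0000
26.3349 10.8613 1.1185 0.0000 0.0000 0.0000
33.2897 18.8712 2.2652 0.0000 0.0000 0.0000 0.0000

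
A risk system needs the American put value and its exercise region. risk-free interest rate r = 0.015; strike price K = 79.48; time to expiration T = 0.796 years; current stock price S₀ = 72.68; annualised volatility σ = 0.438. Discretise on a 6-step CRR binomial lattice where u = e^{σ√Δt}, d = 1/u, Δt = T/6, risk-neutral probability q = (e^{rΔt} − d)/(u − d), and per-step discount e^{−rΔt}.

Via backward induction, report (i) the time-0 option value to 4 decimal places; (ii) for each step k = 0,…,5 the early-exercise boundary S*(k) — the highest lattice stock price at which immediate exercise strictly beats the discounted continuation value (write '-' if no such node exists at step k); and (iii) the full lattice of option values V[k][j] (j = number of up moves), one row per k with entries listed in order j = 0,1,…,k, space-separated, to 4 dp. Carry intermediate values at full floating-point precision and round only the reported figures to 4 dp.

Δt=0.13267  u=1.17296  d=0.85254  q=0.46642  discount=0.99801
step 6 (expiry): payoffs max(K−S,0) = 51.5735 41.0850 26.6543 6.8000 0.0000 0.0000 0.0000
step 5: (k=5,j=0): S=32.7333, (K−S)⁺=46.7467, hold=46.5887 ⇒ V=46.7467 exercise | (k=5,j=1): S=45.0360, (K−S)⁺=34.4440, hold=34.2860 ⇒ V=34.4440 exercise | (k=5,j=2): S=61.9626, (K−S)⁺=17.5174, hold=17.3594 ⇒ V=17.5174 exercise | (k=5,j=3): S=85.2511, (K−S)⁺=0.0000, hold=3.6211 ⇒ V=3.6211 continue | (k=5,j=4): S=117.2924, (K−S)⁺=0.0000, hold=0.0000 ⇒ V=0.0000 continue | (k=5,j=5): S=161.3764, (K−S)⁺=0.0000, hold=0.0000 ⇒ V=0.0000 continue  boundary S*=61.9626
step 4: (k=4,j=0): S=38.3950, (K−S)⁺=41.0850, hold=40.9270 ⇒ V=41.0850 exercise | (k=4,j=1): S=52.8257, (K−S)⁺=26.6543, hold=26.4963 ⇒ V=26.6543 exercise | (k=4,j=2): S=72.6800, (K−S)⁺=6.8000, hold=11.0140 ⇒ V=11.0140 continue | (k=4,j=3): S=99.9965, (K−S)⁺=0.0000, hold=1.9283 ⇒ V=1.9283 continue | (k=4,j=4): S=137.5799, (K−S)⁺=0.0000, hold=0.0000 ⇒ V=0.0000 continue  boundary S*=52.8257
step 3: (k=3,j=0): S=45.0360, (K−S)⁺=34.4440, hold=34.2860 ⇒ V=34.4440 exercise | (k=3,j=1): S=61.9626, (K−S)⁺=17.5174, hold=19.3209 ⇒ V=19.3209 continue | (k=3,j=2): S=85.2511, (K−S)⁺=0.0000, hold=6.7628 ⇒ V=6.7628 continue | (k=3,j=3): S=117.2924, (K−S)⁺=0.0000, hold=1.0269 ⇒ V=1.0269 continue  boundary S*=45.0360
step 2: (k=2,j=0): S=52.8257, (K−S)⁺=26.6543, hold=27.3359 ⇒ V=27.3359 continue | (k=2,j=1): S=72.6800, (K−S)⁺=6.8000, hold=13.4368 ⇒ V=13.4368 continue | (k=2,j=2): S=99.9965, (K−S)⁺=0.0000, hold=4.0793 ⇒ V=4.0793 continue  boundary S*=-
step 1: (k=1,j=0): S=61.9626, (K−S)⁺=17.5174, hold=20.8117 ⇒ V=20.8117 continue | (k=1,j=1): S=85.2511, (K−S)⁺=0.0000, hold=9.0543 ⇒ V=9.0543 continue  boundary S*=-
step 0: (k=0,j=0): S=72.6800, (K−S)⁺=6.8000, hold=15.2974 ⇒ V=15.2974 continue  boundary S*=-

price = 15.2974
boundary = - - - 45.0360 52.8257 61.9626
tree:
15.2974
20.8117 9.0543
27.3359 13.4368 4.0793
34.4440 19.3209 6.7628 1.0269
41.0850 26.6543 11.0140 1.9283 0.0000
46.7467 34.4440 17.5174 3.6211 0.0000 0.0000
51.5735 41.0850 26.6543 6.8000 0.0000 0.0000 0.0000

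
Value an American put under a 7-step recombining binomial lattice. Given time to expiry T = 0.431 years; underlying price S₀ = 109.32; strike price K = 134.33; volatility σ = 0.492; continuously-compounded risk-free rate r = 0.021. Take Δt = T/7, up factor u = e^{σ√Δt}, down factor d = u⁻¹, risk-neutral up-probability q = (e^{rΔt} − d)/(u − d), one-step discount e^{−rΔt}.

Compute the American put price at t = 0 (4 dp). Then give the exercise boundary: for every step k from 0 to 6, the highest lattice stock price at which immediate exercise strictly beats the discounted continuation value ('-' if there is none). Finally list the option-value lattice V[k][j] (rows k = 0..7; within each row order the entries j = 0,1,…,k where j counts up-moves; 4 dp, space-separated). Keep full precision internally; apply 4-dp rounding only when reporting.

Δt=0.06157  u=1.12985  d=0.88508  q=0.47480  discount=0.99871
step 7 (expiry): payoffs max(K−S,0) = 87.8185 74.9555 58.5351 37.5736 10.8150 0.0000 0.0000 0.0000
step 6: (k=6,j=0): S=52.5509, (K−S)⁺=81.7791, hold=81.6055 ⇒ V=81.7791 exercise | (k=6,j=1): S=67.0842, (K−S)⁺=67.2458, hold=67.0723 ⇒ V=67.2458 exercise | (k=6,j=2): S=85.6367, (K−S)⁺=48.6933, hold=48.5197 ⇒ V=48.6933 exercise | (k=6,j=3): S=109.3200, (K−S)⁺=25.0100, hold=24.8364 ⇒ V=25.0100 exercise | (k=6,j=4): S=139.5531, (K−S)⁺=0.0000, hold=5.6727 ⇒ V=5.6727 continue | (k=6,j=5): S=178.1473, (K−S)⁺=0.0000, hold=0.0000 ⇒ V=0.0000 continue | (k=6,j=6): S=227.4150, (K−S)⁺=0.0000, hold=0.0000 ⇒ V=0.0000 continue  boundary S*=109.3200
step 5: (k=5,j=0): S=59.3745, (K−S)⁺=74.9555, hold=74.7819 ⇒ V=74.9555 exercise | (k=5,j=1): S=75.7949, (K−S)⁺=58.5351, hold=58.3615 ⇒ V=58.5351 exercise | (k=5,j=2): S=96.7564, (K−S)⁺=37.5736, hold=37.4000 ⇒ V=37.5736 exercise | (k=5,j=3): S=123.5150, (K−S)⁺=10.8150, hold=15.8081 ⇒ V=15.8081 continue | (k=5,j=4): S=157.6737, (K−S)⁺=0.0000, hold=2.9754 ⇒ V=2.9754 continue | (k=5,j=5): S=201.2793, (K−S)⁺=0.0000, hold=0.0000 ⇒ V=0.0000 continue  boundary S*=96.7564
step 4: (k=4,j=0): S=67.0842, (K−S)⁺=67.2458, hold=67.0723 ⇒ V=67.2458 exercise | (k=4,j=1): S=85.6367, (K−S)⁺=48.6933, hold=48.5197 ⇒ V=48.6933 exercise | (k=4,j=2): S=109.3200, (K−S)⁺=25.0100, hold=27.2041 ⇒ V=27.2041 continue | (k=4,j=3): S=139.5531, (K−S)⁺=0.0000, hold=9.7026 ⇒ V=9.7026 continue | (k=4,j=4): S=178.1473, (K−S)⁺=0.0000, hold=1.5607 ⇒ V=1.5607 continue  boundary S*=85.6367
step 3: (k=3,j=0): S=75.7949, (K−S)⁺=58.5351, hold=58.3615 ⇒ V=58.5351 exercise | (k=3,j=1): S=96.7564, (K−S)⁺=37.5736, hold=38.4404 ⇒ V=38.4404 continue | (k=3,j=2): S=123.5150, (K−S)⁺=10.8150, hold=18.8699 ⇒ V=18.8699 continue | (k=3,j=3): S=157.6737, (K−S)⁺=0.0000, hold=5.8292 ⇒ V=5.8292 continue  boundary S*=75.7949
step 2: (k=2,j=0): S=85.6367, (K−S)⁺=48.6933, hold=48.9308 ⇒ V=48.9308 continue | (k=2,j=1): S=109.3200, (K−S)⁺=25.0100, hold=29.1106 ⇒ V=29.1106 continue | (k=2,j=2): S=139.5531, (K−S)⁺=0.0000, hold=12.6618 ⇒ V=12.6618 continue  boundary S*=-
step 1: (k=1,j=0): S=96.7564, (K−S)⁺=37.5736, hold=39.4691 ⇒ V=39.4691 continue | (k=1,j=1): S=123.5150, (K−S)⁺=10.8150, hold=21.2731 ⇒ V=21.2731 continue  boundary S*=-
step 0: (k=0,j=0): S=109.3200, (K−S)⁺=25.0100, hold=30.7897 ⇒ V=30.7897 continue  boundary S*=-

price = 30.7897
boundary = - - - 75.7949 85.6367 96.7564 109.3200
tree:
30.7897
39.4691 21.2731
48.9308 29.1106 12.6618
58.5351 38.4404 18.8699 5.8292
67.2458 48.6933 27.2041 9.7026 1.5607
74.9555 58.5351 37.5736 15.8081 2.9754 0.0000
81.7791 67.2458 48.6933 25.0100 5.6727 0.0000 0.0000
87.8185 74.9555 58.5351 37.5736 10.8150 0.0000 0.0000 0.0000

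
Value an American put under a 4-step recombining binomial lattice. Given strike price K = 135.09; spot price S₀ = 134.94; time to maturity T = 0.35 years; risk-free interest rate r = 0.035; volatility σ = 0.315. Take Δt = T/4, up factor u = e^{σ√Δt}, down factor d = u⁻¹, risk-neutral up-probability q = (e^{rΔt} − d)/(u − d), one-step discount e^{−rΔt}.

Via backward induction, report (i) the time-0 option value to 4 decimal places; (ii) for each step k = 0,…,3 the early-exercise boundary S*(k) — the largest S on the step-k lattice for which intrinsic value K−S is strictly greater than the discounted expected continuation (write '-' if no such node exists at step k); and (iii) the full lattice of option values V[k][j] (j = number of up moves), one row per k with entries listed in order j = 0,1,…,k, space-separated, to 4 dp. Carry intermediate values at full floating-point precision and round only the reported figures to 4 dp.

price = 8.9756
boundary = - - 111.9972 122.9345
tree:
8.9756
14.7067 3.1412
23.0928 6.1793 0.0383
33.0571 12.1555 0.0758 0.0000
42.1348 23.0928 0.1500 0.0000 0.0000

params: Δt=0.08750 u=1.09766 d=0.91103 q=0.49316 e^(-rΔt)=0.99694
t_4 payoffs: 42.1348 23.0928 0.1500 0.0000 0.0000
t_3: node(3,0) S=102.0329 payoff=33.0571 vs cont=32.6440 → 33.0571 [stop]  node(3,1) S=122.9345 payoff=12.1555 vs cont=11.7424 → 12.1555 [stop]  node(3,2) S=148.1179 payoff=0.0000 vs cont=0.0758 → 0.0758 [wait]  node(3,3) S=178.4601 payoff=0.0000 vs cont=0.0000 → 0.0000 [wait]  ⇒ S*(3)=122.9345
t_2: node(2,0) S=111.9972 payoff=23.0928 vs cont=22.6797 → 23.0928 [stop]  node(2,1) S=134.9400 payoff=0.1500 vs cont=6.1793 → 6.1793 [wait]  node(2,2) S=162.5827 payoff=0.0000 vs cont=0.0383 → 0.0383 [wait]  ⇒ S*(2)=111.9972
t_1: node(1,0) S=122.9345 payoff=12.1555 vs cont=14.7067 → 14.7067 [wait]  node(1,1) S=148.1179 payoff=0.0000 vs cont=3.1412 → 3.1412 [wait]  ⇒ S*(1)=-
t_0: node(0,0) S=134.9400 payoff=0.1500 vs cont=8.9756 → 8.9756 [wait]  ⇒ S*(0)=-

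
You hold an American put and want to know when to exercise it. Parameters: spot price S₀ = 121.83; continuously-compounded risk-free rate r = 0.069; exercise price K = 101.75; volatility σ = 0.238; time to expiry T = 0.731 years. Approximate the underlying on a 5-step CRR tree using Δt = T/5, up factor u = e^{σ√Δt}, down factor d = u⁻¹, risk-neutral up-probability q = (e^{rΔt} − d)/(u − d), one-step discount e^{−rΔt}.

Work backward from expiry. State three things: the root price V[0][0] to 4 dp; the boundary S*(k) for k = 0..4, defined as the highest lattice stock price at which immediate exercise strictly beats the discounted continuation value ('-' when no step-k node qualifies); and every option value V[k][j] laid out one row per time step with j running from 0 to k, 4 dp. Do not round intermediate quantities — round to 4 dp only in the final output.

params: Δt=0.14620 u=1.09527 d=0.91302 q=0.53290 e^(-rΔt)=0.98996
t_5 payoffs: 24.4560 9.0266 0.0000 0.0000 0.0000 0.0000
t_4: node(4,0) S=84.6579 payoff=17.0921 vs cont=16.0708 → 17.0921 [stop]  node(4,1) S=101.5573 payoff=0.1927 vs cont=4.1741 → 4.1741 [wait]  node(4,2) S=121.8300 payoff=0.0000 vs cont=0.0000 → 0.0000 [wait]  node(4,3) S=146.1496 payoff=0.0000 vs cont=0.0000 → 0.0000 [wait]  node(4,4) S=175.3238 payoff=0.0000 vs cont=0.0000 → 0.0000 [wait]  ⇒ S*(4)=84.6579
t_3: node(3,0) S=92.7234 payoff=9.0266 vs cont=10.1057 → 10.1057 [wait]  node(3,1) S=111.2327 payoff=0.0000 vs cont=1.9301 → 1.9301 [wait]  node(3,2) S=133.4369 payoff=0.0000 vs cont=0.0000 → 0.0000 [wait]  node(3,3) S=160.0734 payoff=0.0000 vs cont=0.0000 → 0.0000 [wait]  ⇒ S*(3)=-
t_2: node(2,0) S=101.5573 payoff=0.1927 vs cont=5.6913 → 5.6913 [wait]  node(2,1) S=121.8300 payoff=0.0000 vs cont=0.8925 → 0.8925 [wait]  node(2,2) S=146.1496 payoff=0.0000 vs cont=0.0000 → 0.0000 [wait]  ⇒ S*(2)=-
t_1: node(1,0) S=111.2327 payoff=0.0000 vs cont=3.1026 → 3.1026 [wait]  node(1,1) S=133.4369 payoff=0.0000 vs cont=0.4127 → 0.4127 [wait]  ⇒ S*(1)=-
t_0: node(0,0) S=121.8300 payoff=0.0000 vs cont=1.6524 → 1.6524 [wait]  ⇒ S*(0)=-

price = 1.6524
boundary = - - - - 84.6579
tree:
1.6524
3.1026 0.4127
5.6913 0.8925 0.0000
10.1057 1.9301 0.0000 0.0000
17.0921 4.1741 0.0000 0.0000 0.0000
24.4560 9.0266 0.0000 0.0000 0.0000 0.0000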